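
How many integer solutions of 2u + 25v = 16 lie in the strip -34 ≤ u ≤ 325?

gcd(25, 2) = 1.
By Bézout, 2*(-12) + 25*(1) = 1.
Particular solution: (8, 0).
General solution: u = 8 + 25t, v = 0 - 2t for integer t.
-34 ≤ 8 + 25t ≤ 325 gives t ∈ [-1, 12], which is 14 values.

14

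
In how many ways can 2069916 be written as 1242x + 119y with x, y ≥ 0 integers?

gcd(1242, 119) = 1  (1242 = 10*119 + 52, 119 = 2*52 + 15, 52 = 3*15 + 7, 15 = 2*7 + 1, 7 = 7*1).
Back-substituting, 1242*(-16) + 119*(167) = 1.
Scale by 2069916: one solution is (-33118656, 345675972). Reduce x mod 119: (115, 16194).
General: x = 115 + 119t, y = 16194 - 1242t.
x ≥ 0 ⇒ t ≥ 0; y ≥ 0 ⇒ t ≤ 13. So t ∈ [0, 13]: 14 solutions.

14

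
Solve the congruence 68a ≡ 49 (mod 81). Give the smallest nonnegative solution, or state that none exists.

gcd(81, 68):
  81 = 1*68 + 13
  68 = 5*13 + 3
  13 = 4*3 + 1
  3 = 3*1
so gcd(81, 68) = 1.
1 divides 49, so solutions exist.
Back-substitute for Bézout coefficients:
  1 = 13 - 4*3
  ... = 68*(-25) + 81*(21)
So 68*(-25) ≡ 1 (mod 81); multiply by 49: a ≡ -1225 (mod 81).
Smallest nonnegative: a = -1225 mod 81 = 71.

71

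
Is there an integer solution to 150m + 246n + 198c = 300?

gcd(246, 150) = 6  (246 = 1×150 + 96, 150 = 1×96 + 54, 96 = 1×54 + 42, 54 = 1×42 + 12, 42 = 3×12 + 6, 12 = 2×6).
gcd(6, 198) = 6.
6 divides 300, so integer solutions exist.

yes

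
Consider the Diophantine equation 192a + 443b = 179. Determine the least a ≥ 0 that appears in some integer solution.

54

gcd(443, 192) = 1  (443 = 2*192 + 59, 192 = 3*59 + 15, 59 = 3*15 + 14, 15 = 1*14 + 1, 14 = 14*1).
1 divides 179, so solutions exist.
Back-substituting, 192*(30) + 443*(-13) = 1.
Scale by 179/1 = 179: (a₀, b₀) = (5370, -2327).
General solution: a = 5370 + 443t, b = -2327 - 192t for integer t.
a ≥ 0: smallest is 5370 mod 443 = 54 (at t = -12), with b = -23.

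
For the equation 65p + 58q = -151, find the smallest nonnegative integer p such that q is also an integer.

53

gcd(65, 58):
  65 = 1·58 + 7
  58 = 8·7 + 2
  7 = 3·2 + 1
  2 = 2·1
so gcd(65, 58) = 1.
1 divides -151, so solutions exist.
Back-substitute for Bézout coefficients:
  1 = 7 - 3·2
  ... = 65·(25) + 58·(-28)
Scale by -151/1 = -151: (p₀, q₀) = (-3775, 4228).
General solution: p = -3775 + 58t, q = 4228 - 65t for integer t.
p ≥ 0: smallest is -3775 mod 58 = 53 (at t = 66), with q = -62.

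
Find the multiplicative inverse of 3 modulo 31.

gcd(31, 3) = 1  (31 = 10·3 + 1, 3 = 3·1).
Back-substituting, 3·(-10) + 31·(1) = 1.
So 3·-10 ≡ 1 (mod 31), and -10 mod 31 = 21.

21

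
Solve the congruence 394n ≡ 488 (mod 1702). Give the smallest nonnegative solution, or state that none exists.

822

gcd(1702, 394) = 2  (1702 = 4*394 + 126, 394 = 3*126 + 16, 126 = 7*16 + 14, 16 = 1*14 + 2, 14 = 7*2).
2 divides 488, so solutions exist.
Back-substituting, 394*(108) + 1702*(-25) = 2.
So 394*(108) ≡ 2 (mod 1702); multiply by 244: n ≡ 26352 (mod 851).
Smallest nonnegative: n = 26352 mod 851 = 822.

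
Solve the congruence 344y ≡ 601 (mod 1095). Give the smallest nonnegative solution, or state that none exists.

gcd(1095, 344):
  1095 = 3*344 + 63
  344 = 5*63 + 29
  63 = 2*29 + 5
  29 = 5*5 + 4
  5 = 1*4 + 1
  4 = 4*1
so gcd(1095, 344) = 1.
1 divides 601, so solutions exist.
Back-substitute for Bézout coefficients:
  1 = 5 - 1*4
  ... = 344*(-226) + 1095*(71)
So 344*(-226) ≡ 1 (mod 1095); multiply by 601: y ≡ -135826 (mod 1095).
Smallest nonnegative: y = -135826 mod 1095 = 1049.

1049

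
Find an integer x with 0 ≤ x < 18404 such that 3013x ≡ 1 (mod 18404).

gcd(18404, 3013) = 1.
By Bézout, 3013×(-1863) + 18404×(305) = 1.
So 3013×-1863 ≡ 1 (mod 18404), and -1863 mod 18404 = 16541.

16541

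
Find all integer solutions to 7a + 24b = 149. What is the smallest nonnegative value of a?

11

gcd(24, 7) = 1  (24 = 3×7 + 3, 7 = 2×3 + 1, 3 = 3×1).
1 divides 149, so solutions exist.
Back-substituting, 7×(7) + 24×(-2) = 1.
Scale by 149/1 = 149: (a₀, b₀) = (1043, -298).
General solution: a = 1043 + 24t, b = -298 - 7t for integer t.
a ≥ 0: smallest is 1043 mod 24 = 11 (at t = -43), with b = 3.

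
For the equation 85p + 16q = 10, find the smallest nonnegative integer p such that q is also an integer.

gcd(85, 16):
  85 = 5×16 + 5
  16 = 3×5 + 1
  5 = 5×1
so gcd(85, 16) = 1.
1 divides 10, so solutions exist.
Back-substitute for Bézout coefficients:
  1 = 16 - 3×5
  ... = 85×(-3) + 16×(16)
Scale by 10/1 = 10: (p₀, q₀) = (-30, 160).
General solution: p = -30 + 16t, q = 160 - 85t for integer t.
p ≥ 0: smallest is -30 mod 16 = 2 (at t = 2), with q = -10.

2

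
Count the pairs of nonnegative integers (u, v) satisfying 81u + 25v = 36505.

18

gcd(81, 25) = 1  (81 = 3×25 + 6, 25 = 4×6 + 1, 6 = 6×1).
Back-substituting, 81×(-4) + 25×(13) = 1.
Scale by 36505: one solution is (-146020, 474565). Reduce u mod 25: (5, 1444).
General: u = 5 + 25t, v = 1444 - 81t.
u ≥ 0 ⇒ t ≥ 0; v ≥ 0 ⇒ t ≤ 17. So t ∈ [0, 17]: 18 solutions.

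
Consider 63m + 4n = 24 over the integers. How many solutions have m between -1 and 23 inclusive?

gcd(63, 4) = 1.
By Bézout, 63*(-1) + 4*(16) = 1.
Particular solution: (0, 6).
General solution: m = 0 + 4t, n = 6 - 63t for integer t.
-1 ≤ 0 + 4t ≤ 23 gives t ∈ [0, 5], which is 6 values.

6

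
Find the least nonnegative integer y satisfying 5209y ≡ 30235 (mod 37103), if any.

gcd(37103, 5209) = 1.
1 divides 30235, so solutions exist.
By Bézout, 5209·(-8754) + 37103·(1229) = 1.
So 5209·(-8754) ≡ 1 (mod 37103); multiply by 30235: y ≡ -264677190 (mod 37103).
Smallest nonnegative: y = -264677190 mod 37103 = 15612.

15612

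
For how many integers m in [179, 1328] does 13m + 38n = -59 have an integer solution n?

gcd(38, 13) = 1.
By Bézout, 13·(3) + 38·(-1) = 1.
Particular solution: (13, -6).
General solution: m = 13 + 38t, n = -6 - 13t for integer t.
179 ≤ 13 + 38t ≤ 1328 gives t ∈ [5, 34], which is 30 values.

30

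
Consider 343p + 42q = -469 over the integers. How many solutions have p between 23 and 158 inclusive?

gcd(343, 42):
  343 = 8*42 + 7
  42 = 6*7
so gcd(343, 42) = 7.
Back-substitute for Bézout coefficients:
  7 = 343 - 8*42
  ... = 343*(1) + 42*(-8)
Scale by -67: particular solution (-67, 536); reduce p mod 6: (5, -52).
General solution: p = 5 + 6t, q = -52 - 49t for integer t.
23 ≤ 5 + 6t ≤ 158 gives t ∈ [3, 25], which is 23 values.

23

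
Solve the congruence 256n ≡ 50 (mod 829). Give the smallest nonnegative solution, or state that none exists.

gcd(829, 256) = 1.
1 divides 50, so solutions exist.
By Bézout, 256·(-68) + 829·(21) = 1.
So 256·(-68) ≡ 1 (mod 829); multiply by 50: n ≡ -3400 (mod 829).
Smallest nonnegative: n = -3400 mod 829 = 745.

745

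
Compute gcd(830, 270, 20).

gcd(830, 270):
  830 = 3·270 + 20
  270 = 13·20 + 10
  20 = 2·10
so gcd(830, 270) = 10.
gcd(10, 20) = 10.

10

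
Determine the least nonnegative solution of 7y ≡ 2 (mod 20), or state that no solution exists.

6

gcd(20, 7):
  20 = 2×7 + 6
  7 = 1×6 + 1
  6 = 6×1
so gcd(20, 7) = 1.
1 divides 2, so solutions exist.
Back-substitute for Bézout coefficients:
  1 = 7 - 1×6
  ... = 7×(3) + 20×(-1)
So 7×(3) ≡ 1 (mod 20); multiply by 2: y ≡ 6 (mod 20).
Smallest nonnegative: y = 6 mod 20 = 6.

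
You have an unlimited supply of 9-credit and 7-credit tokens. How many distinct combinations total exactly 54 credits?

Need nonnegative integers with 9j + 7k = 54.
gcd(9, 7) = 1, and 9·(-3) + 7·(4) = 1.
So (j₀, k₀) = (-162, 216); general j = -162 + 7t, k = 216 - 9t.
j ≥ 0 ⇒ t ≥ 24; k ≥ 0 ⇒ t ≤ 24. That's 1 value of t.

1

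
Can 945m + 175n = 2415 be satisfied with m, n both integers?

gcd(945, 175) = 35  (945 = 5×175 + 70, 175 = 2×70 + 35, 70 = 2×35).
35 divides 2415, so integer solutions exist.

yes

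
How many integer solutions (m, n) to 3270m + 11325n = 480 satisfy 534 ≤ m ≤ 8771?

gcd(11325, 3270):
  11325 = 3·3270 + 1515
  3270 = 2·1515 + 240
  1515 = 6·240 + 75
  240 = 3·75 + 15
  75 = 5·15
so gcd(11325, 3270) = 15.
Back-substitute for Bézout coefficients:
  15 = 240 - 3·75
  ... = 3270·(142) + 11325·(-41)
Scale by 32: particular solution (4544, -1312); reduce m mod 755: (14, -4).
General solution: m = 14 + 755t, n = -4 - 218t for integer t.
534 ≤ 14 + 755t ≤ 8771 gives t ∈ [1, 11], which is 11 values.

11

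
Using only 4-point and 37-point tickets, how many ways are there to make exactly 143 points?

1

Need nonnegative integers with 4j + 37k = 143.
gcd(4, 37) = 1, and 4·(-9) + 37·(1) = 1.
So (j₀, k₀) = (-1287, 143); general j = -1287 + 37t, k = 143 - 4t.
j ≥ 0 ⇒ t ≥ 35; k ≥ 0 ⇒ t ≤ 35. That's 1 value of t.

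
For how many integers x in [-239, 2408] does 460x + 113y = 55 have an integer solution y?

gcd(460, 113) = 1  (460 = 4×113 + 8, 113 = 14×8 + 1, 8 = 8×1).
Back-substituting, 460×(-14) + 113×(57) = 1.
Scale by 55: particular solution (-770, 3135); reduce x mod 113: (21, -85).
General solution: x = 21 + 113t, y = -85 - 460t for integer t.
-239 ≤ 21 + 113t ≤ 2408 gives t ∈ [-2, 21], which is 24 values.

24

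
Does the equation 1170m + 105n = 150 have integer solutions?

yes

gcd(1170, 105) = 15  (1170 = 11*105 + 15, 105 = 7*15).
15 divides 150, so integer solutions exist.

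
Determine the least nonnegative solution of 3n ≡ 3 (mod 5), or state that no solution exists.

1

gcd(5, 3) = 1.
1 divides 3, so solutions exist.
By Bézout, 3*(2) + 5*(-1) = 1.
So 3*(2) ≡ 1 (mod 5); multiply by 3: n ≡ 6 (mod 5).
Smallest nonnegative: n = 6 mod 5 = 1.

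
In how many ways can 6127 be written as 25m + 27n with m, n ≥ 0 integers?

10

gcd(27, 25) = 1  (27 = 1×25 + 2, 25 = 12×2 + 1, 2 = 2×1).
Back-substituting, 25×(13) + 27×(-12) = 1.
Scale by 6127: one solution is (79651, -73524). Reduce m mod 27: (1, 226).
General: m = 1 + 27t, n = 226 - 25t.
m ≥ 0 ⇒ t ≥ 0; n ≥ 0 ⇒ t ≤ 9. So t ∈ [0, 9]: 10 solutions.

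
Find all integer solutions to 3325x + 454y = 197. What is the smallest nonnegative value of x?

gcd(3325, 454):
  3325 = 7·454 + 147
  454 = 3·147 + 13
  147 = 11·13 + 4
  13 = 3·4 + 1
  4 = 4·1
so gcd(3325, 454) = 1.
1 divides 197, so solutions exist.
Back-substitute for Bézout coefficients:
  1 = 13 - 3·4
  ... = 3325·(-105) + 454·(769)
Scale by 197/1 = 197: (x₀, y₀) = (-20685, 151493).
General solution: x = -20685 + 454t, y = 151493 - 3325t for integer t.
x ≥ 0: smallest is -20685 mod 454 = 199 (at t = 46), with y = -1457.

199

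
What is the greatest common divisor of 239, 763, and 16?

gcd(763, 239) = 1  (763 = 3*239 + 46, 239 = 5*46 + 9, 46 = 5*9 + 1, 9 = 9*1).
gcd(1, 16) = 1.

1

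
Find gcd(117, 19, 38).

1

gcd(117, 19) = 1  (117 = 6*19 + 3, 19 = 6*3 + 1, 3 = 3*1).
gcd(1, 38) = 1.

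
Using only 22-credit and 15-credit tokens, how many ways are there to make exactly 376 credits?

Need nonnegative integers with 22j + 15k = 376.
gcd(22, 15) = 1, and 22·(-2) + 15·(3) = 1.
So (j₀, k₀) = (-752, 1128); general j = -752 + 15t, k = 1128 - 22t.
j ≥ 0 ⇒ t ≥ 51; k ≥ 0 ⇒ t ≤ 51. That's 1 value of t.

1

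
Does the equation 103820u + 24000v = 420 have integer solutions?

gcd(103820, 24000):
  103820 = 4·24000 + 7820
  24000 = 3·7820 + 540
  7820 = 14·540 + 260
  540 = 2·260 + 20
  260 = 13·20
so gcd(103820, 24000) = 20.
20 divides 420, so integer solutions exist.

yes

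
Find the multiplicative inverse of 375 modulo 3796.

2723

gcd(3796, 375) = 1.
By Bézout, 375·(-1073) + 3796·(106) = 1.
So 375·-1073 ≡ 1 (mod 3796), and -1073 mod 3796 = 2723.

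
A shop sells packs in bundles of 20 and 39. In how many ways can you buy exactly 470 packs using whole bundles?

1

Need nonnegative integers with 20j + 39k = 470.
gcd(20, 39) = 1, and 20·(2) + 39·(-1) = 1.
So (j₀, k₀) = (940, -470); general j = 940 + 39t, k = -470 - 20t.
j ≥ 0 ⇒ t ≥ -24; k ≥ 0 ⇒ t ≤ -24. That's 1 value of t.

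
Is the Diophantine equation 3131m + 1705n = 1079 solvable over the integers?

gcd(3131, 1705):
  3131 = 1×1705 + 1426
  1705 = 1×1426 + 279
  1426 = 5×279 + 31
  279 = 9×31
so gcd(3131, 1705) = 31.
31 does not divide 1079 (remainder 25), so no integer solutions.

no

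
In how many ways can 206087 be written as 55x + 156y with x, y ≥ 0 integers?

24

gcd(156, 55) = 1  (156 = 2×55 + 46, 55 = 1×46 + 9, 46 = 5×9 + 1, 9 = 9×1).
Back-substituting, 55×(-17) + 156×(6) = 1.
Scale by 206087: one solution is (-3503479, 1236522). Reduce x mod 156: (125, 1277).
General: x = 125 + 156t, y = 1277 - 55t.
x ≥ 0 ⇒ t ≥ 0; y ≥ 0 ⇒ t ≤ 23. So t ∈ [0, 23]: 24 solutions.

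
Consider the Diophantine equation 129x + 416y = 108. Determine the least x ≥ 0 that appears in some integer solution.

204

gcd(416, 129):
  416 = 3×129 + 29
  129 = 4×29 + 13
  29 = 2×13 + 3
  13 = 4×3 + 1
  3 = 3×1
so gcd(416, 129) = 1.
1 divides 108, so solutions exist.
Back-substitute for Bézout coefficients:
  1 = 13 - 4×3
  ... = 129×(129) + 416×(-40)
Scale by 108/1 = 108: (x₀, y₀) = (13932, -4320).
General solution: x = 13932 + 416t, y = -4320 - 129t for integer t.
x ≥ 0: smallest is 13932 mod 416 = 204 (at t = -33), with y = -63.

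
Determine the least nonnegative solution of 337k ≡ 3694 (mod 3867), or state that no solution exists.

3178

gcd(3867, 337):
  3867 = 11*337 + 160
  337 = 2*160 + 17
  160 = 9*17 + 7
  17 = 2*7 + 3
  7 = 2*3 + 1
  3 = 3*1
so gcd(3867, 337) = 1.
1 divides 3694, so solutions exist.
Back-substitute for Bézout coefficients:
  1 = 7 - 2*3
  ... = 337*(-1136) + 3867*(99)
So 337*(-1136) ≡ 1 (mod 3867); multiply by 3694: k ≡ -4196384 (mod 3867).
Smallest nonnegative: k = -4196384 mod 3867 = 3178.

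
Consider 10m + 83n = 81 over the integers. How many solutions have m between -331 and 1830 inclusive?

gcd(83, 10):
  83 = 8×10 + 3
  10 = 3×3 + 1
  3 = 3×1
so gcd(83, 10) = 1.
Back-substitute for Bézout coefficients:
  1 = 10 - 3×3
  ... = 10×(25) + 83×(-3)
Scale by 81: particular solution (2025, -243); reduce m mod 83: (33, -3).
General solution: m = 33 + 83t, n = -3 - 10t for integer t.
-331 ≤ 33 + 83t ≤ 1830 gives t ∈ [-4, 21], which is 26 values.

26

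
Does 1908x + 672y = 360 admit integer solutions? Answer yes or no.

yes

gcd(1908, 672) = 12  (1908 = 2*672 + 564, 672 = 1*564 + 108, 564 = 5*108 + 24, 108 = 4*24 + 12, 24 = 2*12).
12 divides 360, so integer solutions exist.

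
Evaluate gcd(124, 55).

gcd(124, 55):
  124 = 2×55 + 14
  55 = 3×14 + 13
  14 = 1×13 + 1
  13 = 13×1
so gcd(124, 55) = 1.

1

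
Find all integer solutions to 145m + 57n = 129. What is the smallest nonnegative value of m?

6

gcd(145, 57):
  145 = 2×57 + 31
  57 = 1×31 + 26
  31 = 1×26 + 5
  26 = 5×5 + 1
  5 = 5×1
so gcd(145, 57) = 1.
1 divides 129, so solutions exist.
Back-substitute for Bézout coefficients:
  1 = 26 - 5×5
  ... = 145×(-11) + 57×(28)
Scale by 129/1 = 129: (m₀, n₀) = (-1419, 3612).
General solution: m = -1419 + 57t, n = 3612 - 145t for integer t.
m ≥ 0: smallest is -1419 mod 57 = 6 (at t = 25), with n = -13.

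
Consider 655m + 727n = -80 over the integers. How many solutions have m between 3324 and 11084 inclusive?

10

gcd(727, 655) = 1.
By Bézout, 655*(313) + 727*(-282) = 1.
Particular solution: (405, -365).
General solution: m = 405 + 727t, n = -365 - 655t for integer t.
3324 ≤ 405 + 727t ≤ 11084 gives t ∈ [5, 14], which is 10 values.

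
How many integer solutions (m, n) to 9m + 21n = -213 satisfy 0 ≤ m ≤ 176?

gcd(21, 9) = 3  (21 = 2·9 + 3, 9 = 3·3).
Back-substituting, 9·(-2) + 21·(1) = 3.
Scale by -71: particular solution (142, -71); reduce m mod 7: (2, -11).
General solution: m = 2 + 7t, n = -11 - 3t for integer t.
0 ≤ 2 + 7t ≤ 176 gives t ∈ [0, 24], which is 25 values.

25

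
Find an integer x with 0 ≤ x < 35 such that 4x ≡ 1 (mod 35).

gcd(35, 4) = 1  (35 = 8×4 + 3, 4 = 1×3 + 1, 3 = 3×1).
Back-substituting, 4×(9) + 35×(-1) = 1.
So 4×9 ≡ 1 (mod 35), and 9 mod 35 = 9.

9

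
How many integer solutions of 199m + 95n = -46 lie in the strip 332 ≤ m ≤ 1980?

17

gcd(199, 95) = 1.
By Bézout, 199×(-21) + 95×(44) = 1.
Particular solution: (16, -34).
General solution: m = 16 + 95t, n = -34 - 199t for integer t.
332 ≤ 16 + 95t ≤ 1980 gives t ∈ [4, 20], which is 17 values.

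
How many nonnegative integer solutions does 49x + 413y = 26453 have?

9

gcd(413, 49) = 7.
By Bézout, 49·(17) + 413·(-2) = 7.
One solution: (51, 58).
General: x = 51 + 59t, y = 58 - 7t.
x ≥ 0 ⇒ t ≥ 0; y ≥ 0 ⇒ t ≤ 8. So t ∈ [0, 8]: 9 solutions.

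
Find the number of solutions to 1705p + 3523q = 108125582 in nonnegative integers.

gcd(3523, 1705):
  3523 = 2·1705 + 113
  1705 = 15·113 + 10
  113 = 11·10 + 3
  10 = 3·3 + 1
  3 = 3·1
so gcd(3523, 1705) = 1.
Back-substitute for Bézout coefficients:
  1 = 10 - 3·3
  ... = 1705·(1060) + 3523·(-513)
Scale by 108125582: one solution is (114613116920, -55468423566). Reduce p mod 3523: (2629, 29419).
General: p = 2629 + 3523t, q = 29419 - 1705t.
p ≥ 0 ⇒ t ≥ 0; q ≥ 0 ⇒ t ≤ 17. So t ∈ [0, 17]: 18 solutions.

18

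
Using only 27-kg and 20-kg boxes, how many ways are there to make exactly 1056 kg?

2

Need nonnegative integers with 27j + 20k = 1056.
gcd(27, 20) = 1, and 27·(3) + 20·(-4) = 1.
So (j₀, k₀) = (3168, -4224); general j = 3168 + 20t, k = -4224 - 27t.
j ≥ 0 ⇒ t ≥ -158; k ≥ 0 ⇒ t ≤ -157. That's 2 values of t.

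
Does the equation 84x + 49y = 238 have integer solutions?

gcd(84, 49) = 7  (84 = 1*49 + 35, 49 = 1*35 + 14, 35 = 2*14 + 7, 14 = 2*7).
7 divides 238, so integer solutions exist.

yes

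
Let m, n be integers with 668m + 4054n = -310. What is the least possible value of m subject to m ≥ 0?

1098

gcd(4054, 668) = 2  (4054 = 6×668 + 46, 668 = 14×46 + 24, 46 = 1×24 + 22, 24 = 1×22 + 2, 22 = 11×2).
2 divides -310, so solutions exist.
Back-substituting, 668×(176) + 4054×(-29) = 2.
Scale by -310/2 = -155: (m₀, n₀) = (-27280, 4495).
General solution: m = -27280 + 2027t, n = 4495 - 334t for integer t.
m ≥ 0: smallest is -27280 mod 2027 = 1098 (at t = 14), with n = -181.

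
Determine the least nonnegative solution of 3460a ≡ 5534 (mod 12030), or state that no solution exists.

no solution

gcd(12030, 3460) = 10  (12030 = 3*3460 + 1650, 3460 = 2*1650 + 160, 1650 = 10*160 + 50, 160 = 3*50 + 10, 50 = 5*10).
10 does not divide 5534, so the congruence has no solution.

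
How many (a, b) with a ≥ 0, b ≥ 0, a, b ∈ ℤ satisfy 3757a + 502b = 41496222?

22

gcd(3757, 502) = 1.
By Bézout, 3757×(-157) + 502×(1175) = 1.
One solution: (452, 79279).
General: a = 452 + 502t, b = 79279 - 3757t.
a ≥ 0 ⇒ t ≥ 0; b ≥ 0 ⇒ t ≤ 21. So t ∈ [0, 21]: 22 solutions.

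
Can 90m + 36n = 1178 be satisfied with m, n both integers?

gcd(90, 36):
  90 = 2*36 + 18
  36 = 2*18
so gcd(90, 36) = 18.
18 does not divide 1178 (remainder 8), so no integer solutions.

no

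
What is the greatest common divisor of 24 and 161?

1

gcd(161, 24):
  161 = 6·24 + 17
  24 = 1·17 + 7
  17 = 2·7 + 3
  7 = 2·3 + 1
  3 = 3·1
so gcd(161, 24) = 1.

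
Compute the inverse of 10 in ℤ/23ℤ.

gcd(23, 10) = 1.
By Bézout, 10*(7) + 23*(-3) = 1.
So 10*7 ≡ 1 (mod 23), and 7 mod 23 = 7.

7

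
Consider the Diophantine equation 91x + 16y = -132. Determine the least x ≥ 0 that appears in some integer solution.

gcd(91, 16) = 1  (91 = 5*16 + 11, 16 = 1*11 + 5, 11 = 2*5 + 1, 5 = 5*1).
1 divides -132, so solutions exist.
Back-substituting, 91*(3) + 16*(-17) = 1.
Scale by -132/1 = -132: (x₀, y₀) = (-396, 2244).
General solution: x = -396 + 16t, y = 2244 - 91t for integer t.
x ≥ 0: smallest is -396 mod 16 = 4 (at t = 25), with y = -31.

4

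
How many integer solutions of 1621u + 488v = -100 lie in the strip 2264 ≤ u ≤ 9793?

gcd(1621, 488) = 1  (1621 = 3·488 + 157, 488 = 3·157 + 17, 157 = 9·17 + 4, 17 = 4·4 + 1, 4 = 4·1).
Back-substituting, 1621·(-115) + 488·(382) = 1.
Scale by -100: particular solution (11500, -38200); reduce u mod 488: (276, -917).
General solution: u = 276 + 488t, v = -917 - 1621t for integer t.
2264 ≤ 276 + 488t ≤ 9793 gives t ∈ [5, 19], which is 15 values.

15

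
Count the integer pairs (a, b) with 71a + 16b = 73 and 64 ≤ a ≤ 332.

16

gcd(71, 16) = 1.
By Bézout, 71*(7) + 16*(-31) = 1.
Particular solution: (15, -62).
General solution: a = 15 + 16t, b = -62 - 71t for integer t.
64 ≤ 15 + 16t ≤ 332 gives t ∈ [4, 19], which is 16 values.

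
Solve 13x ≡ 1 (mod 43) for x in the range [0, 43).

gcd(43, 13) = 1.
By Bézout, 13·(10) + 43·(-3) = 1.
So 13·10 ≡ 1 (mod 43), and 10 mod 43 = 10.

10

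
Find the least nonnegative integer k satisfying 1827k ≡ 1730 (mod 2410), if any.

gcd(2410, 1827) = 1  (2410 = 1·1827 + 583, 1827 = 3·583 + 78, 583 = 7·78 + 37, 78 = 2·37 + 4, 37 = 9·4 + 1, 4 = 4·1).
1 divides 1730, so solutions exist.
Back-substituting, 1827·(-587) + 2410·(445) = 1.
So 1827·(-587) ≡ 1 (mod 2410); multiply by 1730: k ≡ -1015510 (mod 2410).
Smallest nonnegative: k = -1015510 mod 2410 = 1510.

1510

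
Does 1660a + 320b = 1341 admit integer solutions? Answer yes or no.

no

gcd(1660, 320) = 20.
20 does not divide 1341 (remainder 1), so no integer solutions.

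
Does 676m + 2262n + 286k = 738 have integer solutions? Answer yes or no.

no

gcd(2262, 676) = 26  (2262 = 3·676 + 234, 676 = 2·234 + 208, 234 = 1·208 + 26, 208 = 8·26).
gcd(26, 286) = 26.
26 does not divide 738 (remainder 10), so no integer solutions.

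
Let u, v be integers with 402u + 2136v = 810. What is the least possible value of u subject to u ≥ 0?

273

gcd(2136, 402):
  2136 = 5*402 + 126
  402 = 3*126 + 24
  126 = 5*24 + 6
  24 = 4*6
so gcd(2136, 402) = 6.
6 divides 810, so solutions exist.
Back-substitute for Bézout coefficients:
  6 = 126 - 5*24
  ... = 402*(-85) + 2136*(16)
Scale by 810/6 = 135: (u₀, v₀) = (-11475, 2160).
General solution: u = -11475 + 356t, v = 2160 - 67t for integer t.
u ≥ 0: smallest is -11475 mod 356 = 273 (at t = 33), with v = -51.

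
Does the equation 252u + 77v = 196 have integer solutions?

yes

gcd(252, 77) = 7  (252 = 3·77 + 21, 77 = 3·21 + 14, 21 = 1·14 + 7, 14 = 2·7).
7 divides 196, so integer solutions exist.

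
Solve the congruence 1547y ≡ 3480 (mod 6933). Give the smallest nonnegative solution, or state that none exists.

gcd(6933, 1547) = 1  (6933 = 4·1547 + 745, 1547 = 2·745 + 57, 745 = 13·57 + 4, 57 = 14·4 + 1, 4 = 4·1).
1 divides 3480, so solutions exist.
Back-substituting, 1547·(1703) + 6933·(-380) = 1.
So 1547·(1703) ≡ 1 (mod 6933); multiply by 3480: y ≡ 5926440 (mod 6933).
Smallest nonnegative: y = 5926440 mod 6933 = 5658.

5658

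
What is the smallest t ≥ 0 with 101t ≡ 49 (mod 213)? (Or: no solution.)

gcd(213, 101):
  213 = 2*101 + 11
  101 = 9*11 + 2
  11 = 5*2 + 1
  2 = 2*1
so gcd(213, 101) = 1.
1 divides 49, so solutions exist.
Back-substitute for Bézout coefficients:
  1 = 11 - 5*2
  ... = 101*(-97) + 213*(46)
So 101*(-97) ≡ 1 (mod 213); multiply by 49: t ≡ -4753 (mod 213).
Smallest nonnegative: t = -4753 mod 213 = 146.

146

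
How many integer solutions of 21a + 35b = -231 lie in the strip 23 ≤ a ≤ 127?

gcd(35, 21):
  35 = 1·21 + 14
  21 = 1·14 + 7
  14 = 2·7
so gcd(35, 21) = 7.
Back-substitute for Bézout coefficients:
  7 = 21 - 1·14
  ... = 21·(2) + 35·(-1)
Scale by -33: particular solution (-66, 33); reduce a mod 5: (4, -9).
General solution: a = 4 + 5t, b = -9 - 3t for integer t.
23 ≤ 4 + 5t ≤ 127 gives t ∈ [4, 24], which is 21 values.

21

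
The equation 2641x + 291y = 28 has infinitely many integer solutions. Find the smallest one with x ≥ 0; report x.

160

gcd(2641, 291) = 1  (2641 = 9×291 + 22, 291 = 13×22 + 5, 22 = 4×5 + 2, 5 = 2×2 + 1, 2 = 2×1).
1 divides 28, so solutions exist.
Back-substituting, 2641×(-119) + 291×(1080) = 1.
Scale by 28/1 = 28: (x₀, y₀) = (-3332, 30240).
General solution: x = -3332 + 291t, y = 30240 - 2641t for integer t.
x ≥ 0: smallest is -3332 mod 291 = 160 (at t = 12), with y = -1452.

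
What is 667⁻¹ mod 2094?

1441

gcd(2094, 667) = 1.
By Bézout, 667*(-653) + 2094*(208) = 1.
So 667*-653 ≡ 1 (mod 2094), and -653 mod 2094 = 1441.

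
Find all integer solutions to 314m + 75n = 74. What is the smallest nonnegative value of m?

gcd(314, 75):
  314 = 4*75 + 14
  75 = 5*14 + 5
  14 = 2*5 + 4
  5 = 1*4 + 1
  4 = 4*1
so gcd(314, 75) = 1.
1 divides 74, so solutions exist.
Back-substitute for Bézout coefficients:
  1 = 5 - 1*4
  ... = 314*(-16) + 75*(67)
Scale by 74/1 = 74: (m₀, n₀) = (-1184, 4958).
General solution: m = -1184 + 75t, n = 4958 - 314t for integer t.
m ≥ 0: smallest is -1184 mod 75 = 16 (at t = 16), with n = -66.

16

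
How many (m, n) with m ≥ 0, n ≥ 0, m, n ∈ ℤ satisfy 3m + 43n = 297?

gcd(43, 3) = 1.
By Bézout, 3·(-14) + 43·(1) = 1.
One solution: (13, 6).
General: m = 13 + 43t, n = 6 - 3t.
m ≥ 0 ⇒ t ≥ 0; n ≥ 0 ⇒ t ≤ 2. So t ∈ [0, 2]: 3 solutions.

3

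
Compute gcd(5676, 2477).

gcd(5676, 2477):
  5676 = 2×2477 + 722
  2477 = 3×722 + 311
  722 = 2×311 + 100
  311 = 3×100 + 11
  100 = 9×11 + 1
  11 = 11×1
so gcd(5676, 2477) = 1.

1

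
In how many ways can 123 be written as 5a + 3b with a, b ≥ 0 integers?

9

gcd(5, 3):
  5 = 1*3 + 2
  3 = 1*2 + 1
  2 = 2*1
so gcd(5, 3) = 1.
Back-substitute for Bézout coefficients:
  1 = 3 - 1*2
  ... = 5*(-1) + 3*(2)
Scale by 123: one solution is (-123, 246). Reduce a mod 3: (0, 41).
General: a = 0 + 3t, b = 41 - 5t.
a ≥ 0 ⇒ t ≥ 0; b ≥ 0 ⇒ t ≤ 8. So t ∈ [0, 8]: 9 solutions.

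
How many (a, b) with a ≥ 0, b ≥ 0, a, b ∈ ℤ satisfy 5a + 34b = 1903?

11

gcd(34, 5):
  34 = 6*5 + 4
  5 = 1*4 + 1
  4 = 4*1
so gcd(34, 5) = 1.
Back-substitute for Bézout coefficients:
  1 = 5 - 1*4
  ... = 5*(7) + 34*(-1)
Scale by 1903: one solution is (13321, -1903). Reduce a mod 34: (27, 52).
General: a = 27 + 34t, b = 52 - 5t.
a ≥ 0 ⇒ t ≥ 0; b ≥ 0 ⇒ t ≤ 10. So t ∈ [0, 10]: 11 solutions.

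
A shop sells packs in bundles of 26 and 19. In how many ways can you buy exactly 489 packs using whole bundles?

1

Need nonnegative integers with 26j + 19k = 489.
gcd(26, 19) = 1, and 26·(-8) + 19·(11) = 1.
So (j₀, k₀) = (-3912, 5379); general j = -3912 + 19t, k = 5379 - 26t.
j ≥ 0 ⇒ t ≥ 206; k ≥ 0 ⇒ t ≤ 206. That's 1 value of t.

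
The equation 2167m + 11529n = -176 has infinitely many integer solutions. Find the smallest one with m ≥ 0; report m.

gcd(11529, 2167):
  11529 = 5×2167 + 694
  2167 = 3×694 + 85
  694 = 8×85 + 14
  85 = 6×14 + 1
  14 = 14×1
so gcd(11529, 2167) = 1.
1 divides -176, so solutions exist.
Back-substitute for Bézout coefficients:
  1 = 85 - 6×14
  ... = 2167×(814) + 11529×(-153)
Scale by -176/1 = -176: (m₀, n₀) = (-143264, 26928).
General solution: m = -143264 + 11529t, n = 26928 - 2167t for integer t.
m ≥ 0: smallest is -143264 mod 11529 = 6613 (at t = 13), with n = -1243.

6613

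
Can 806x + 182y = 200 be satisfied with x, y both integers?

no

gcd(806, 182) = 26  (806 = 4*182 + 78, 182 = 2*78 + 26, 78 = 3*26).
26 does not divide 200 (remainder 18), so no integer solutions.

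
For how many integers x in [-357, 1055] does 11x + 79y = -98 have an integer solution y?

gcd(79, 11) = 1.
By Bézout, 11*(36) + 79*(-5) = 1.
Particular solution: (27, -5).
General solution: x = 27 + 79t, y = -5 - 11t for integer t.
-357 ≤ 27 + 79t ≤ 1055 gives t ∈ [-4, 13], which is 18 values.

18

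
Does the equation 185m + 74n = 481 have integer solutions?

yes

gcd(185, 74) = 37  (185 = 2*74 + 37, 74 = 2*37).
37 divides 481, so integer solutions exist.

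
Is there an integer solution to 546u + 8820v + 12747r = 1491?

yes

gcd(8820, 546) = 42  (8820 = 16*546 + 84, 546 = 6*84 + 42, 84 = 2*42).
gcd(42, 12747) = 21.
21 divides 1491, so integer solutions exist.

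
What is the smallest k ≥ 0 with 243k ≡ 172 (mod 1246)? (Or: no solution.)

334

gcd(1246, 243) = 1.
1 divides 172, so solutions exist.
By Bézout, 243*(241) + 1246*(-47) = 1.
So 243*(241) ≡ 1 (mod 1246); multiply by 172: k ≡ 41452 (mod 1246).
Smallest nonnegative: k = 41452 mod 1246 = 334.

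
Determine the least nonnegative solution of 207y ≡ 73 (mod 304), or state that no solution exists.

gcd(304, 207):
  304 = 1*207 + 97
  207 = 2*97 + 13
  97 = 7*13 + 6
  13 = 2*6 + 1
  6 = 6*1
so gcd(304, 207) = 1.
1 divides 73, so solutions exist.
Back-substitute for Bézout coefficients:
  1 = 13 - 2*6
  ... = 207*(47) + 304*(-32)
So 207*(47) ≡ 1 (mod 304); multiply by 73: y ≡ 3431 (mod 304).
Smallest nonnegative: y = 3431 mod 304 = 87.

87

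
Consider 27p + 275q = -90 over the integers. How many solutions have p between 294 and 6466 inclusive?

gcd(275, 27) = 1  (275 = 10·27 + 5, 27 = 5·5 + 2, 5 = 2·2 + 1, 2 = 2·1).
Back-substituting, 27·(-112) + 275·(11) = 1.
Scale by -90: particular solution (10080, -990); reduce p mod 275: (180, -18).
General solution: p = 180 + 275t, q = -18 - 27t for integer t.
294 ≤ 180 + 275t ≤ 6466 gives t ∈ [1, 22], which is 22 values.

22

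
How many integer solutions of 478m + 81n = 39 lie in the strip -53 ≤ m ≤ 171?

3

gcd(478, 81) = 1  (478 = 5×81 + 73, 81 = 1×73 + 8, 73 = 9×8 + 1, 8 = 8×1).
Back-substituting, 478×(10) + 81×(-59) = 1.
Scale by 39: particular solution (390, -2301); reduce m mod 81: (66, -389).
General solution: m = 66 + 81t, n = -389 - 478t for integer t.
-53 ≤ 66 + 81t ≤ 171 gives t ∈ [-1, 1], which is 3 values.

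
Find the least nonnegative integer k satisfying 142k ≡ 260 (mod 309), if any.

gcd(309, 142):
  309 = 2*142 + 25
  142 = 5*25 + 17
  25 = 1*17 + 8
  17 = 2*8 + 1
  8 = 8*1
so gcd(309, 142) = 1.
1 divides 260, so solutions exist.
Back-substitute for Bézout coefficients:
  1 = 17 - 2*8
  ... = 142*(37) + 309*(-17)
So 142*(37) ≡ 1 (mod 309); multiply by 260: k ≡ 9620 (mod 309).
Smallest nonnegative: k = 9620 mod 309 = 41.

41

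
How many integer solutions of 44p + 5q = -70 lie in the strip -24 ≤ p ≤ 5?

gcd(44, 5):
  44 = 8*5 + 4
  5 = 1*4 + 1
  4 = 4*1
so gcd(44, 5) = 1.
Back-substitute for Bézout coefficients:
  1 = 5 - 1*4
  ... = 44*(-1) + 5*(9)
Scale by -70: particular solution (70, -630); reduce p mod 5: (0, -14).
General solution: p = 0 + 5t, q = -14 - 44t for integer t.
-24 ≤ 0 + 5t ≤ 5 gives t ∈ [-4, 1], which is 6 values.

6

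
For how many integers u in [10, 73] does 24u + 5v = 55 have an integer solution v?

gcd(24, 5) = 1.
By Bézout, 24*(-1) + 5*(5) = 1.
Particular solution: (0, 11).
General solution: u = 0 + 5t, v = 11 - 24t for integer t.
10 ≤ 0 + 5t ≤ 73 gives t ∈ [2, 14], which is 13 values.

13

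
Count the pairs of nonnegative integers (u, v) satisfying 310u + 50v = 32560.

21

gcd(310, 50) = 10  (310 = 6×50 + 10, 50 = 5×10).
Back-substituting, 310×(1) + 50×(-6) = 10.
Scale by 3256: one solution is (3256, -19536). Reduce u mod 5: (1, 645).
General: u = 1 + 5t, v = 645 - 31t.
u ≥ 0 ⇒ t ≥ 0; v ≥ 0 ⇒ t ≤ 20. So t ∈ [0, 20]: 21 solutions.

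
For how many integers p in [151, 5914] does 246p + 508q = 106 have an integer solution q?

23

gcd(508, 246):
  508 = 2*246 + 16
  246 = 15*16 + 6
  16 = 2*6 + 4
  6 = 1*4 + 2
  4 = 2*2
so gcd(508, 246) = 2.
Back-substitute for Bézout coefficients:
  2 = 6 - 1*4
  ... = 246*(95) + 508*(-46)
Scale by 53: particular solution (5035, -2438); reduce p mod 254: (209, -101).
General solution: p = 209 + 254t, q = -101 - 123t for integer t.
151 ≤ 209 + 254t ≤ 5914 gives t ∈ [0, 22], which is 23 values.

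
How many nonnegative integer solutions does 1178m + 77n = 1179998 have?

13

gcd(1178, 77):
  1178 = 15*77 + 23
  77 = 3*23 + 8
  23 = 2*8 + 7
  8 = 1*7 + 1
  7 = 7*1
so gcd(1178, 77) = 1.
Back-substitute for Bézout coefficients:
  1 = 8 - 1*7
  ... = 1178*(-10) + 77*(153)
Scale by 1179998: one solution is (-11799980, 180539694). Reduce m mod 77: (39, 14728).
General: m = 39 + 77t, n = 14728 - 1178t.
m ≥ 0 ⇒ t ≥ 0; n ≥ 0 ⇒ t ≤ 12. So t ∈ [0, 12]: 13 solutions.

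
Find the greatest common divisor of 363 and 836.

11

gcd(836, 363) = 11  (836 = 2*363 + 110, 363 = 3*110 + 33, 110 = 3*33 + 11, 33 = 3*11).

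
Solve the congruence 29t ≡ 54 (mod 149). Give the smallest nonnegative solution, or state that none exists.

gcd(149, 29) = 1  (149 = 5*29 + 4, 29 = 7*4 + 1, 4 = 4*1).
1 divides 54, so solutions exist.
Back-substituting, 29*(36) + 149*(-7) = 1.
So 29*(36) ≡ 1 (mod 149); multiply by 54: t ≡ 1944 (mod 149).
Smallest nonnegative: t = 1944 mod 149 = 7.

7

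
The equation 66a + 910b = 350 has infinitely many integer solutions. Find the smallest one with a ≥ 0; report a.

gcd(910, 66):
  910 = 13·66 + 52
  66 = 1·52 + 14
  52 = 3·14 + 10
  14 = 1·10 + 4
  10 = 2·4 + 2
  4 = 2·2
so gcd(910, 66) = 2.
2 divides 350, so solutions exist.
Back-substitute for Bézout coefficients:
  2 = 10 - 2·4
  ... = 66·(-193) + 910·(14)
Scale by 350/2 = 175: (a₀, b₀) = (-33775, 2450).
General solution: a = -33775 + 455t, b = 2450 - 33t for integer t.
a ≥ 0: smallest is -33775 mod 455 = 350 (at t = 75), with b = -25.

350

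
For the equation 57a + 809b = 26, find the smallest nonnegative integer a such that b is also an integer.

gcd(809, 57):
  809 = 14×57 + 11
  57 = 5×11 + 2
  11 = 5×2 + 1
  2 = 2×1
so gcd(809, 57) = 1.
1 divides 26, so solutions exist.
Back-substitute for Bézout coefficients:
  1 = 11 - 5×2
  ... = 57×(-369) + 809×(26)
Scale by 26/1 = 26: (a₀, b₀) = (-9594, 676).
General solution: a = -9594 + 809t, b = 676 - 57t for integer t.
a ≥ 0: smallest is -9594 mod 809 = 114 (at t = 12), with b = -8.

114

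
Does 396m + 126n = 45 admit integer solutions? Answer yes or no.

no

gcd(396, 126):
  396 = 3·126 + 18
  126 = 7·18
so gcd(396, 126) = 18.
18 does not divide 45 (remainder 9), so no integer solutions.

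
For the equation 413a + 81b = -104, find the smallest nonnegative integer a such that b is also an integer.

68

gcd(413, 81) = 1  (413 = 5*81 + 8, 81 = 10*8 + 1, 8 = 8*1).
1 divides -104, so solutions exist.
Back-substituting, 413*(-10) + 81*(51) = 1.
Scale by -104/1 = -104: (a₀, b₀) = (1040, -5304).
General solution: a = 1040 + 81t, b = -5304 - 413t for integer t.
a ≥ 0: smallest is 1040 mod 81 = 68 (at t = -12), with b = -348.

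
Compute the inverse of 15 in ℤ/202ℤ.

27

gcd(202, 15) = 1.
By Bézout, 15×(27) + 202×(-2) = 1.
So 15×27 ≡ 1 (mod 202), and 27 mod 202 = 27.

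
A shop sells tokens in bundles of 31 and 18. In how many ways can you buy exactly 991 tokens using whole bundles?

2

Need nonnegative integers with 31j + 18k = 991.
gcd(31, 18) = 1, and 31·(7) + 18·(-12) = 1.
So (j₀, k₀) = (6937, -11892); general j = 6937 + 18t, k = -11892 - 31t.
j ≥ 0 ⇒ t ≥ -385; k ≥ 0 ⇒ t ≤ -384. That's 2 values of t.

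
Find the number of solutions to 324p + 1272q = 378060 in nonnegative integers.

gcd(1272, 324) = 12  (1272 = 3·324 + 300, 324 = 1·300 + 24, 300 = 12·24 + 12, 24 = 2·12).
Back-substituting, 324·(-51) + 1272·(13) = 12.
Scale by 31505: one solution is (-1606755, 409565). Reduce p mod 106: (99, 272).
General: p = 99 + 106t, q = 272 - 27t.
p ≥ 0 ⇒ t ≥ 0; q ≥ 0 ⇒ t ≤ 10. So t ∈ [0, 10]: 11 solutions.

11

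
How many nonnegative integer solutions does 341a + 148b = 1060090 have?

21

gcd(341, 148):
  341 = 2·148 + 45
  148 = 3·45 + 13
  45 = 3·13 + 6
  13 = 2·6 + 1
  6 = 6·1
so gcd(341, 148) = 1.
Back-substitute for Bézout coefficients:
  1 = 13 - 2·6
  ... = 341·(-23) + 148·(53)
Scale by 1060090: one solution is (-24382070, 56184770). Reduce a mod 148: (42, 7066).
General: a = 42 + 148t, b = 7066 - 341t.
a ≥ 0 ⇒ t ≥ 0; b ≥ 0 ⇒ t ≤ 20. So t ∈ [0, 20]: 21 solutions.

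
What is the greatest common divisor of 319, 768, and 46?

gcd(768, 319) = 1  (768 = 2*319 + 130, 319 = 2*130 + 59, 130 = 2*59 + 12, 59 = 4*12 + 11, 12 = 1*11 + 1, 11 = 11*1).
gcd(1, 46) = 1.

1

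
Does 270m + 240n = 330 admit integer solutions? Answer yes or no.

gcd(270, 240):
  270 = 1*240 + 30
  240 = 8*30
so gcd(270, 240) = 30.
30 divides 330, so integer solutions exist.

yes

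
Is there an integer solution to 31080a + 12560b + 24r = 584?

gcd(31080, 12560):
  31080 = 2·12560 + 5960
  12560 = 2·5960 + 640
  5960 = 9·640 + 200
  640 = 3·200 + 40
  200 = 5·40
so gcd(31080, 12560) = 40.
gcd(40, 24) = 8.
8 divides 584, so integer solutions exist.

yes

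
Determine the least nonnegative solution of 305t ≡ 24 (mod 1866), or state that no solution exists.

618

gcd(1866, 305) = 1.
1 divides 24, so solutions exist.
By Bézout, 305×(881) + 1866×(-144) = 1.
So 305×(881) ≡ 1 (mod 1866); multiply by 24: t ≡ 21144 (mod 1866).
Smallest nonnegative: t = 21144 mod 1866 = 618.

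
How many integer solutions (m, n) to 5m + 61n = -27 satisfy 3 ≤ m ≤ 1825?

30

gcd(61, 5):
  61 = 12×5 + 1
  5 = 5×1
so gcd(61, 5) = 1.
Back-substitute for Bézout coefficients:
  1 = 61 - 12×5
  ... = 5×(-12) + 61×(1)
Scale by -27: particular solution (324, -27); reduce m mod 61: (19, -2).
General solution: m = 19 + 61t, n = -2 - 5t for integer t.
3 ≤ 19 + 61t ≤ 1825 gives t ∈ [0, 29], which is 30 values.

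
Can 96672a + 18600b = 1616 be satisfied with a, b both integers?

gcd(96672, 18600) = 24  (96672 = 5·18600 + 3672, 18600 = 5·3672 + 240, 3672 = 15·240 + 72, 240 = 3·72 + 24, 72 = 3·24).
24 does not divide 1616 (remainder 8), so no integer solutions.

no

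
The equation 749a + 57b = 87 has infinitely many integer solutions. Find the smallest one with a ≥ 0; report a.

18

gcd(749, 57):
  749 = 13*57 + 8
  57 = 7*8 + 1
  8 = 8*1
so gcd(749, 57) = 1.
1 divides 87, so solutions exist.
Back-substitute for Bézout coefficients:
  1 = 57 - 7*8
  ... = 749*(-7) + 57*(92)
Scale by 87/1 = 87: (a₀, b₀) = (-609, 8004).
General solution: a = -609 + 57t, b = 8004 - 749t for integer t.
a ≥ 0: smallest is -609 mod 57 = 18 (at t = 11), with b = -235.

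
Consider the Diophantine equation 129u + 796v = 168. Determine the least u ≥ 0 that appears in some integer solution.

gcd(796, 129):
  796 = 6×129 + 22
  129 = 5×22 + 19
  22 = 1×19 + 3
  19 = 6×3 + 1
  3 = 3×1
so gcd(796, 129) = 1.
1 divides 168, so solutions exist.
Back-substitute for Bézout coefficients:
  1 = 19 - 6×3
  ... = 129×(253) + 796×(-41)
Scale by 168/1 = 168: (u₀, v₀) = (42504, -6888).
General solution: u = 42504 + 796t, v = -6888 - 129t for integer t.
u ≥ 0: smallest is 42504 mod 796 = 316 (at t = -53), with v = -51.

316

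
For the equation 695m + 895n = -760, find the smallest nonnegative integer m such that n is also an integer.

gcd(895, 695) = 5  (895 = 1*695 + 200, 695 = 3*200 + 95, 200 = 2*95 + 10, 95 = 9*10 + 5, 10 = 2*5).
5 divides -760, so solutions exist.
Back-substituting, 695*(85) + 895*(-66) = 5.
Scale by -760/5 = -152: (m₀, n₀) = (-12920, 10032).
General solution: m = -12920 + 179t, n = 10032 - 139t for integer t.
m ≥ 0: smallest is -12920 mod 179 = 147 (at t = 73), with n = -115.

147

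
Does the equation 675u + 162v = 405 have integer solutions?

gcd(675, 162) = 27  (675 = 4·162 + 27, 162 = 6·27).
27 divides 405, so integer solutions exist.

yes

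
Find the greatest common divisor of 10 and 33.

1

gcd(33, 10):
  33 = 3×10 + 3
  10 = 3×3 + 1
  3 = 3×1
so gcd(33, 10) = 1.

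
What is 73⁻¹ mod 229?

160

gcd(229, 73) = 1  (229 = 3×73 + 10, 73 = 7×10 + 3, 10 = 3×3 + 1, 3 = 3×1).
Back-substituting, 73×(-69) + 229×(22) = 1.
So 73×-69 ≡ 1 (mod 229), and -69 mod 229 = 160.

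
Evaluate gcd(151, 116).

gcd(151, 116):
  151 = 1×116 + 35
  116 = 3×35 + 11
  35 = 3×11 + 2
  11 = 5×2 + 1
  2 = 2×1
so gcd(151, 116) = 1.

1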